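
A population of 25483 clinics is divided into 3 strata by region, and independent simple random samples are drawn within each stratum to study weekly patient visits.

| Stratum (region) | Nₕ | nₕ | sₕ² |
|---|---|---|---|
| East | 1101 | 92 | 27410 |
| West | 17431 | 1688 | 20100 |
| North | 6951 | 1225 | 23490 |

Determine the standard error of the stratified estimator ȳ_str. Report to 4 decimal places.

2.5917

Var(ȳ_str) = Σₕ Wₕ²(1 − fₕ)sₕ²/nₕ with Wₕ = Nₕ/N, N = 25483.
East: Wₕ = 0.04320527; term = 0.04320527²·(1 − 0.08356040)·27410/92 = 0.50968117.
West: Wₕ = 0.68402464; term = 0.68402464²·(1 − 0.09683897)·20100/1688 = 5.0319035.
North: Wₕ = 0.27277008; term = 0.27277008²·(1 − 0.17623364)·23490/1225 = 1.1752884.
Sum = 6.7168731.
SE = √(6.7168731) = 2.5917.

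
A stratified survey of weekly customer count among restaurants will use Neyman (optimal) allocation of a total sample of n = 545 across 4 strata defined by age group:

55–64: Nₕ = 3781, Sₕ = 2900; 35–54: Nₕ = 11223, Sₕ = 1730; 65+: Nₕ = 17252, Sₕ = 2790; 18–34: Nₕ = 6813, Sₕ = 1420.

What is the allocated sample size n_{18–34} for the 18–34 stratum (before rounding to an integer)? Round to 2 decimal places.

59.79

Neyman allocation: nₕ = n·NₕSₕ / Σⱼ NⱼSⱼ.
Σ NⱼSⱼ = 3781·2900 + 11223·1730 + 17252·2790 + 6813·1420 = 8.818823 × 10^7.
n_{18–34} = 545·6813·1420 / (8.818823 × 10^7) = 59.79.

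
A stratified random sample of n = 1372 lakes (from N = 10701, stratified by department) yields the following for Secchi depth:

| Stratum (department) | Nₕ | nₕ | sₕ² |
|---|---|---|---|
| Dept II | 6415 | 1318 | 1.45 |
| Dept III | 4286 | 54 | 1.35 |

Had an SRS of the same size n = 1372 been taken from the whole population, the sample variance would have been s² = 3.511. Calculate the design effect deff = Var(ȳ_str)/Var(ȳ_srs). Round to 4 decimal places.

Var(ȳ_str) = Σ Wₕ²(1−fₕ)sₕ²/nₕ with Wₕ = Nₕ/10701:
  Dept II: (6415/10701)²·(1−1318/6415)·1.45/1318 = 3.1413415 × 10^-4
  Dept III: (4286/10701)²·(1−54/4286)·1.35/54 = 0.0039599446
  → Var(ȳ_str) = 0.0042740788.
Var(ȳ_srs) = (1 − 1372/10701)·3.511/1372 = 0.0022309377.
deff = 0.0042740788 / 0.0022309377 = 1.9158.

1.9158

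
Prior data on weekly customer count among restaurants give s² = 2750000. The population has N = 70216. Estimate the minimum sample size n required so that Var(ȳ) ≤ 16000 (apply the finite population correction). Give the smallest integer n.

172

Without fpc, n₀ = s²/D = 2750000/16000 = 171.8750.
With fpc, (1 − n/N)·s²/n ≤ D requires n ≥ n₀/(1 + n₀/N) = 171.8750/(1 + 171.8750/70216) = 171.4553.
Rounding up, n = 172.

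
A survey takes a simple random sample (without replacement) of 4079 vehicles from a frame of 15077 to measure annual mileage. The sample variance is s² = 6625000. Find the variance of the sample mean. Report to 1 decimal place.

1184.8

Under SRS without replacement, Var(ȳ) = (1 − f)·s²/n with f = n/N = 4079/15077 = 0.27054454.
Var(ȳ) = (1 − 0.27054454)·6625000/4079 = 0.72945546·1624.1726 = 1184.7616.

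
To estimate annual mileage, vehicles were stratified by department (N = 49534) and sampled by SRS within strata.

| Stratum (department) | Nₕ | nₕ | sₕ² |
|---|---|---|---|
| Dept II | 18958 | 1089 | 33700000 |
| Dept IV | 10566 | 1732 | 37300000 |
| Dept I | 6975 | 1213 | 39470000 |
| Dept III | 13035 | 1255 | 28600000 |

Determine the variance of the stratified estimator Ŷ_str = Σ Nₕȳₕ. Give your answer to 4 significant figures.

1.730 × 10^13

Var(Ŷ_str) = Σₕ Nₕ²(1 − fₕ)sₕ²/nₕ.
Dept II: 18958²·(1 − 1089/18958)·33700000/1089 = 1.0483222 × 10^13.
Dept IV: 10566²·(1 − 1732/10566)·37300000/1732 = 2.0101522 × 10^12.
Dept I: 6975²·(1 − 1213/6975)·39470000/1213 = 1.3077472 × 10^12.
Dept III: 13035²·(1 − 1255/13035)·28600000/1255 = 3.4992795 × 10^12.
Sum = 1.7300401 × 10^13.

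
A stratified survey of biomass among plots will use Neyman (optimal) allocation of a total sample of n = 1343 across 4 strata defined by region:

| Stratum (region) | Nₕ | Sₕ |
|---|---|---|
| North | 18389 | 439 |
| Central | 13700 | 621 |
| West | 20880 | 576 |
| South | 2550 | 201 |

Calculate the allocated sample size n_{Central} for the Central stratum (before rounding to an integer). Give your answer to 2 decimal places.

Neyman allocation: nₕ = n·NₕSₕ / Σⱼ NⱼSⱼ.
Σ NⱼSⱼ = 18389·439 + 13700·621 + 20880·576 + 2550·201 = 2.9119901 × 10^7.
n_{Central} = 1343·13700·621 / (2.9119901 × 10^7) = 392.37.

392.37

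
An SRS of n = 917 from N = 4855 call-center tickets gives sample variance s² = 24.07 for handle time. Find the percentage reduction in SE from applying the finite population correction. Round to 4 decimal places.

9.9377

f = n/N = 917/4855 = 0.18887745.
SE_no-fpc = √(s²/n) = 0.16201431; SE_fpc = √((1−f)s²/n) = 0.14591388.
Ratio = √(1−f) = 0.90062343. Reduction = 100·(1 − 0.90062343) = 9.9377%.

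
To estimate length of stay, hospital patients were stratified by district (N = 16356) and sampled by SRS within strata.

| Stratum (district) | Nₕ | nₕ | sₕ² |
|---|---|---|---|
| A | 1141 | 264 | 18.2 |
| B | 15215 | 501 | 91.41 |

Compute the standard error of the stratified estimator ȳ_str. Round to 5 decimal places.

0.39108

Var(ȳ_str) = Σₕ Wₕ²(1 − fₕ)sₕ²/nₕ with Wₕ = Nₕ/N, N = 16356.
A: Wₕ = 0.06976033; term = 0.06976033²·(1 − 0.23137599)·18.2/264 = 2.5786862 × 10^-4.
B: Wₕ = 0.93023967; term = 0.93023967²·(1 − 0.03292803)·91.41/501 = 0.15268785.
Sum = 0.15294572.
SE = √(0.15294572) = 0.39108.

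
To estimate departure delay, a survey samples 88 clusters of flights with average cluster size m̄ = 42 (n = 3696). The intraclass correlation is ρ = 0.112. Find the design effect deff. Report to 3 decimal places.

5.592

deff = 1 + (42 − 1)·0.112 = 1 + 4.592 = 5.592.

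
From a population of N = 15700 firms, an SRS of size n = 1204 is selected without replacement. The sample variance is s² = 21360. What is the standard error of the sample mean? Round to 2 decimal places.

4.05

Under SRS without replacement, Var(ȳ) = (1 − f)·s²/n with f = n/N = 1204/15700 = 0.07668790.
Var(ȳ) = (1 − 0.07668790)·21360/1204 = 0.92331210·17.740864 = 16.380354.
SE(ȳ) = √(16.380354) = 4.05.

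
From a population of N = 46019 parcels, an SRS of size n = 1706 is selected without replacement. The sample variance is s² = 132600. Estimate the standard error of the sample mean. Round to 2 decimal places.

8.65

Under SRS without replacement, Var(ȳ) = (1 − f)·s²/n with f = n/N = 1706/46019 = 0.03707164.
Var(ȳ) = (1 − 0.03707164)·132600/1706 = 0.96292836·77.725674 = 74.844256.
SE(ȳ) = √(74.844256) = 8.65.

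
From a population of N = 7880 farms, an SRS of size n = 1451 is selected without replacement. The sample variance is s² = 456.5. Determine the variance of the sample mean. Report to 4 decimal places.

Under SRS without replacement, Var(ȳ) = (1 − f)·s²/n with f = n/N = 1451/7880 = 0.18413706.
Var(ȳ) = (1 − 0.18413706)·456.5/1451 = 0.81586294·0.31461061 = 0.25667914.

0.2567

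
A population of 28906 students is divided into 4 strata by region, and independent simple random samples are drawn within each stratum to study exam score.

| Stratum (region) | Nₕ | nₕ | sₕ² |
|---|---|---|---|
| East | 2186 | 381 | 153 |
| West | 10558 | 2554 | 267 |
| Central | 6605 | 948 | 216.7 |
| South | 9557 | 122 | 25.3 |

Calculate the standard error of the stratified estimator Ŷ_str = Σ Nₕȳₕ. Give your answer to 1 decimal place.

Var(Ŷ_str) = Σₕ Nₕ²(1 − fₕ)sₕ²/nₕ.
East: 2186²·(1 − 381/2186)·153/381 = 1.5845057 × 10^6.
West: 10558²·(1 − 2554/10558)·267/2554 = 8.8344416 × 10^6.
Central: 6605²·(1 − 948/6605)·216.7/948 = 8.5410168 × 10^6.
South: 9557²·(1 − 122/9557)·25.3/122 = 1.869925 × 10^7.
Sum = 3.7659214 × 10^7.
SE = √(3.7659214 × 10^7) = 6136.7.

6136.7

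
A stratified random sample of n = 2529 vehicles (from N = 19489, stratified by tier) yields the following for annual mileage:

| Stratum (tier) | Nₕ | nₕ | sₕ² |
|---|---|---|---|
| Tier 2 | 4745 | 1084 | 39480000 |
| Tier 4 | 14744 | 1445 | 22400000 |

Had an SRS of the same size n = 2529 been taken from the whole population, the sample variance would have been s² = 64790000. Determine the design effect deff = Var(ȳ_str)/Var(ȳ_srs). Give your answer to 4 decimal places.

0.4337

Var(ȳ_str) = Σ Wₕ²(1−fₕ)sₕ²/nₕ with Wₕ = Nₕ/19489:
  Tier 2: (4745/19489)²·(1−1084/4745)·39480000/1084 = 1665.7303
  Tier 4: (14744/19489)²·(1−1445/14744)·22400000/1445 = 8002.6785
  → Var(ȳ_str) = 9668.4088.
Var(ȳ_srs) = (1 − 2529/19489)·64790000/2529 = 22294.382.
deff = 9668.4088 / 22294.382 = 0.4337.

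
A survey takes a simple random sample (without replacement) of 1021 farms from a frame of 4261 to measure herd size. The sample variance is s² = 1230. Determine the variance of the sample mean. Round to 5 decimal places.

Under SRS without replacement, Var(ȳ) = (1 − f)·s²/n with f = n/N = 1021/4261 = 0.23961511.
Var(ȳ) = (1 − 0.23961511)·1230/1021 = 0.76038489·1.2047013 = 0.91603664.

0.91604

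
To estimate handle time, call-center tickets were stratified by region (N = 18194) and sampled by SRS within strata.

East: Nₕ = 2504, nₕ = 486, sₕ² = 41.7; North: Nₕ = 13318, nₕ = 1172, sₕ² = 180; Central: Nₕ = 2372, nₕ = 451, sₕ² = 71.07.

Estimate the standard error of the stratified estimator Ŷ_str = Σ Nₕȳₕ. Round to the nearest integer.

Var(Ŷ_str) = Σₕ Nₕ²(1 − fₕ)sₕ²/nₕ.
East: 2504²·(1 − 486/2504)·41.7/486 = 433566.05.
North: 13318²·(1 − 1172/13318)·180/1172 = 2.4843752 × 10^7.
Central: 2372²·(1 − 451/2372)·71.07/451 = 718045.27.
Sum = 2.5995363 × 10^7.
SE = √(2.5995363 × 10^7) = 5099.

5099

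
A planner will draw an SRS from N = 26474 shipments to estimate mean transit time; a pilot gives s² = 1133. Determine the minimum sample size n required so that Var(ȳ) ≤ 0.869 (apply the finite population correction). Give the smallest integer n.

Without fpc, n₀ = s²/D = 1133/0.869 = 1303.7975.
With fpc, (1 − n/N)·s²/n ≤ D requires n ≥ n₀/(1 + n₀/N) = 1303.7975/(1 + 1303.7975/26474) = 1242.6016.
Rounding up, n = 1243.

1243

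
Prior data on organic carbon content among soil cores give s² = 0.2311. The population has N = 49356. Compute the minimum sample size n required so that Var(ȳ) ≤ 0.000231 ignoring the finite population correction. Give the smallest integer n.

Without fpc, n₀ = s²/D = 0.2311/0.000231 = 1000.4329.
Rounding up, n = 1001.

1001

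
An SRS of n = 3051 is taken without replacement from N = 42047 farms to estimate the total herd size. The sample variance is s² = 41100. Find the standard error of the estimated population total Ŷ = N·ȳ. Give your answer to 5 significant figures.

Var(Ŷ) = N²·Var(ȳ) = N²·(1 − n/N)·s²/n.
f = 3051/42047 = 0.07256166; Var(ȳ) = 0.92743834·41100/3051 = 12.493516.
Var(Ŷ) = 42047² · 12.493516 = 2.2087914 × 10^10.
SE(Ŷ) = √(2.2087914 × 10^10) = 148620.

148620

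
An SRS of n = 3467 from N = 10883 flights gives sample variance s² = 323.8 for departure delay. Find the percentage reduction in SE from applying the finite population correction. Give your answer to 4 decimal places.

17.4512

f = n/N = 3467/10883 = 0.31857025.
SE_no-fpc = √(s²/n) = 0.30560574; SE_fpc = √((1−f)s²/n) = 0.25227374.
Ratio = √(1−f) = 0.82548758. Reduction = 100·(1 − 0.82548758) = 17.4512%.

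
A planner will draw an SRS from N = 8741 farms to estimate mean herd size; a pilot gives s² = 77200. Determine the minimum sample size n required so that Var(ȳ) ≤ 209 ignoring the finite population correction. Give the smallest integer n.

370

Without fpc, n₀ = s²/D = 77200/209 = 369.3780.
Rounding up, n = 370.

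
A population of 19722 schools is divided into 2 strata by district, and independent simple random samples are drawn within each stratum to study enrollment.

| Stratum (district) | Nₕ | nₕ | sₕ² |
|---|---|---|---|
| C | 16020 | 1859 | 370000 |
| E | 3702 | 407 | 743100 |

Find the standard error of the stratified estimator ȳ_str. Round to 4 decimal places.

13.1660

Var(ȳ_str) = Σₕ Wₕ²(1 − fₕ)sₕ²/nₕ with Wₕ = Nₕ/N, N = 19722.
C: Wₕ = 0.81229084; term = 0.81229084²·(1 − 0.11604245)·370000/1859 = 116.0852.
E: Wₕ = 0.18770916; term = 0.18770916²·(1 − 0.10994057)·743100/407 = 57.25887.
Sum = 173.34407.
SE = √(173.34407) = 13.1660.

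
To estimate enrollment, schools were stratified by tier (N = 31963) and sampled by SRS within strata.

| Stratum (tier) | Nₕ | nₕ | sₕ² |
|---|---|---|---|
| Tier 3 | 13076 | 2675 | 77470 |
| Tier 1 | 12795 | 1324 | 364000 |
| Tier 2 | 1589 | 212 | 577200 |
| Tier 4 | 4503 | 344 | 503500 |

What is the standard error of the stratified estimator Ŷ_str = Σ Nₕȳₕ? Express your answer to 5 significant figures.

278670

Var(Ŷ_str) = Σₕ Nₕ²(1 − fₕ)sₕ²/nₕ.
Tier 3: 13076²·(1 − 2675/13076)·77470/2675 = 3.9387623 × 10^9.
Tier 1: 12795²·(1 − 1324/12795)·364000/1324 = 4.0351062 × 10^10.
Tier 2: 1589²·(1 − 212/1589)·577200/212 = 5.9572839 × 10^9.
Tier 4: 4503²·(1 − 344/4503)·503500/344 = 2.7411443 × 10^10.
Sum = 7.7658551 × 10^10.
SE = √(7.7658551 × 10^10) = 278670.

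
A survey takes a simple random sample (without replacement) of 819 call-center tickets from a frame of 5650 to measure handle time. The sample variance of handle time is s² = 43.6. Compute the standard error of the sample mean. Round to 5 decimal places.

Under SRS without replacement, Var(ȳ) = (1 − f)·s²/n with f = n/N = 819/5650 = 0.14495575.
Var(ȳ) = (1 − 0.14495575)·43.6/819 = 0.85504425·0.053235653 = 0.045518839.
SE(ȳ) = √(0.045518839) = 0.21335.

0.21335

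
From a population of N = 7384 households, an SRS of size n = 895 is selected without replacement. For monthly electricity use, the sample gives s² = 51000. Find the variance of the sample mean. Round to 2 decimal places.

50.08

Under SRS without replacement, Var(ȳ) = (1 − f)·s²/n with f = n/N = 895/7384 = 0.12120802.
Var(ȳ) = (1 − 0.12120802)·51000/895 = 0.87879198·56.98324 = 50.076415.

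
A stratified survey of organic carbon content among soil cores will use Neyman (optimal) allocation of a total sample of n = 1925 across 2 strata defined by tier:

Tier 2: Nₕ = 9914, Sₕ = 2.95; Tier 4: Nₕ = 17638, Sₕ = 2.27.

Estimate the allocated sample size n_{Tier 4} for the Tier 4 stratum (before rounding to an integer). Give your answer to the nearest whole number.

Neyman allocation: nₕ = n·NₕSₕ / Σⱼ NⱼSⱼ.
Σ NⱼSⱼ = 9914·2.95 + 17638·2.27 = 69284.56.
n_{Tier 4} = 1925·17638·2.27 / 69284.56 = 1112.

1112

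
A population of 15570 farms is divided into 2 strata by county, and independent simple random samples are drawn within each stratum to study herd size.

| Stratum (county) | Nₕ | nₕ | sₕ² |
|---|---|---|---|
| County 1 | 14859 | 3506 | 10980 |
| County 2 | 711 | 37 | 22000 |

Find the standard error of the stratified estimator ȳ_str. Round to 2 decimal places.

Var(ȳ_str) = Σₕ Wₕ²(1 − fₕ)sₕ²/nₕ with Wₕ = Nₕ/N, N = 15570.
County 1: Wₕ = 0.95433526; term = 0.95433526²·(1 − 0.23595128)·10980/3506 = 2.179282.
County 2: Wₕ = 0.04566474; term = 0.04566474²·(1 − 0.05203938)·22000/37 = 1.1753663.
Sum = 3.3546483.
SE = √(3.3546483) = 1.83.

1.83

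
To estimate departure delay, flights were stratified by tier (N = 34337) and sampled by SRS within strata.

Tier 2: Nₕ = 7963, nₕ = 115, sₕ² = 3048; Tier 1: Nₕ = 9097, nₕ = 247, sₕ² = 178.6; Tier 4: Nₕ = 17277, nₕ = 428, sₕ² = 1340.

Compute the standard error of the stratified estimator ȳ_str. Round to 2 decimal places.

1.49

Var(ȳ_str) = Σₕ Wₕ²(1 − fₕ)sₕ²/nₕ with Wₕ = Nₕ/N, N = 34337.
Tier 2: Wₕ = 0.23190727; term = 0.23190727²·(1 − 0.01444179)·3048/115 = 1.4048441.
Tier 1: Wₕ = 0.26493287; term = 0.26493287²·(1 − 0.02715181)·178.6/247 = 0.049374336.
Tier 4: Wₕ = 0.50315986; term = 0.50315986²·(1 − 0.02477282)·1340/428 = 0.77299876.
Sum = 2.2272172.
SE = √(2.2272172) = 1.49.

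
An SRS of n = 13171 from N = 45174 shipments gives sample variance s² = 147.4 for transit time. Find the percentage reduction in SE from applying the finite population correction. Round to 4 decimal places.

15.8312

f = n/N = 13171/45174 = 0.29156152.
SE_no-fpc = √(s²/n) = 0.10578872; SE_fpc = √((1−f)s²/n) = 0.089041084.
Ratio = √(1−f) = 0.84168788. Reduction = 100·(1 − 0.84168788) = 15.8312%.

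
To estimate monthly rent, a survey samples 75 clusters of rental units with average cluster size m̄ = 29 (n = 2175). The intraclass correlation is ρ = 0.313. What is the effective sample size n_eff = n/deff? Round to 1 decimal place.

222.8

deff = 1 + (29 − 1)·0.313 = 1 + 8.764 = 9.764.
n_eff = 2175 / 9.764 = 222.8.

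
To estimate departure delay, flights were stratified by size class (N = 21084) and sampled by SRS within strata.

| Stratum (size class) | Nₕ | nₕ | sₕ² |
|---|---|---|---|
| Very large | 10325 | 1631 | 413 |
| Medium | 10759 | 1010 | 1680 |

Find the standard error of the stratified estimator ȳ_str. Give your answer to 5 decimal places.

0.66604

Var(ȳ_str) = Σₕ Wₕ²(1 − fₕ)sₕ²/nₕ with Wₕ = Nₕ/N, N = 21084.
Very large: Wₕ = 0.48970784; term = 0.48970784²·(1 − 0.15796610)·413/1631 = 0.051132823.
Medium: Wₕ = 0.51029216; term = 0.51029216²·(1 − 0.09387490)·1680/1010 = 0.39247669.
Sum = 0.44360951.
SE = √(0.44360951) = 0.66604.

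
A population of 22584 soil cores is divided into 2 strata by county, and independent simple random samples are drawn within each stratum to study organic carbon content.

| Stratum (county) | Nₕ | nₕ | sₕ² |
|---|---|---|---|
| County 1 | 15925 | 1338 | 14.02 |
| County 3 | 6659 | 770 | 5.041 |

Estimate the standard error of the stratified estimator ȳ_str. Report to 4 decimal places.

Var(ȳ_str) = Σₕ Wₕ²(1 − fₕ)sₕ²/nₕ with Wₕ = Nₕ/N, N = 22584.
County 1: Wₕ = 0.70514524; term = 0.70514524²·(1 − 0.08401884)·14.02/1338 = 0.0047723863.
County 3: Wₕ = 0.29485476; term = 0.29485476²·(1 − 0.11563298)·5.041/770 = 5.0335549 × 10^-4.
Sum = 0.0052757418.
SE = √(0.0052757418) = 0.0726.

0.0726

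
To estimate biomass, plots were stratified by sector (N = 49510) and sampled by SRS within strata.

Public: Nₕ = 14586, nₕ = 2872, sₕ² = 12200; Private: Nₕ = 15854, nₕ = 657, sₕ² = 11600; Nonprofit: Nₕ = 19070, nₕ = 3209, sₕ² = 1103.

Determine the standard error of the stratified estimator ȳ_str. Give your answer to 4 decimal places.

1.4401

Var(ȳ_str) = Σₕ Wₕ²(1 − fₕ)sₕ²/nₕ with Wₕ = Nₕ/N, N = 49510.
Public: Wₕ = 0.29460715; term = 0.29460715²·(1 − 0.19690114)·12200/2872 = 0.29609493.
Private: Wₕ = 0.32021814; term = 0.32021814²·(1 − 0.04144065)·11600/657 = 1.7354155.
Nonprofit: Wₕ = 0.38517471; term = 0.38517471²·(1 − 0.16827478)·1103/3209 = 0.042413216.
Sum = 2.0739236.
SE = √(2.0739236) = 1.4401.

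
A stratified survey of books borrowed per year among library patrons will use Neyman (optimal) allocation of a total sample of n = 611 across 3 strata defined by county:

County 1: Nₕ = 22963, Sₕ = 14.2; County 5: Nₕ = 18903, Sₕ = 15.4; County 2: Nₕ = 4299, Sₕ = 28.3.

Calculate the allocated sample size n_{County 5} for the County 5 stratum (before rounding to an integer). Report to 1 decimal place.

240.7

Neyman allocation: nₕ = n·NₕSₕ / Σⱼ NⱼSⱼ.
Σ NⱼSⱼ = 22963·14.2 + 18903·15.4 + 4299·28.3 = 738842.5.
n_{County 5} = 611·18903·15.4 / 738842.5 = 240.7.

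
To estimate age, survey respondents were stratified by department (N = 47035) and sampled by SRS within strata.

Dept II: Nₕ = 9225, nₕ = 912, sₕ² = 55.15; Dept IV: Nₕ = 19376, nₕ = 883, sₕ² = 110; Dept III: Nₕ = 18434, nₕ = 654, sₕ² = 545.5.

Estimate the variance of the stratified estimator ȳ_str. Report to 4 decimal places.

Var(ȳ_str) = Σₕ Wₕ²(1 − fₕ)sₕ²/nₕ with Wₕ = Nₕ/N, N = 47035.
Dept II: Wₕ = 0.19613054; term = 0.19613054²·(1 − 0.09886179)·55.15/912 = 0.0020961991.
Dept IV: Wₕ = 0.41194855; term = 0.41194855²·(1 − 0.04557184)·110/883 = 0.020177213.
Dept III: Wₕ = 0.39192091; term = 0.39192091²·(1 − 0.03547792)·545.5/654 = 0.1235737.
Sum = 0.14584711.

0.1458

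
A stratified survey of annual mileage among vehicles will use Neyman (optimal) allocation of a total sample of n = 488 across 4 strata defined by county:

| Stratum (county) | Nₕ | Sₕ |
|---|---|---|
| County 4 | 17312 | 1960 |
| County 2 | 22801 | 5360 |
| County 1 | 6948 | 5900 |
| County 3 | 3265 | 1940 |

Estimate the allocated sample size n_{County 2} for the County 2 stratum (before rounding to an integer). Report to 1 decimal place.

Neyman allocation: nₕ = n·NₕSₕ / Σⱼ NⱼSⱼ.
Σ NⱼSⱼ = 17312·1960 + 22801·5360 + 6948·5900 + 3265·1940 = 2.0347218 × 10^8.
n_{County 2} = 488·22801·5360 / (2.0347218 × 10^8) = 293.1.

293.1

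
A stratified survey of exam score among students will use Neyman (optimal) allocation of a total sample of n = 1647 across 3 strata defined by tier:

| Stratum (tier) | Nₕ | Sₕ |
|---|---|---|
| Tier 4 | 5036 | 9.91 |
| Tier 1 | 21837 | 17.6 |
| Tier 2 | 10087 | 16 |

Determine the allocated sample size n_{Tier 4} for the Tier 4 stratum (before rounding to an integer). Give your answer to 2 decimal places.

Neyman allocation: nₕ = n·NₕSₕ / Σⱼ NⱼSⱼ.
Σ NⱼSⱼ = 5036·9.91 + 21837·17.6 + 10087·16 = 595629.96.
n_{Tier 4} = 1647·5036·9.91 / 595629.96 = 138.00.

138.00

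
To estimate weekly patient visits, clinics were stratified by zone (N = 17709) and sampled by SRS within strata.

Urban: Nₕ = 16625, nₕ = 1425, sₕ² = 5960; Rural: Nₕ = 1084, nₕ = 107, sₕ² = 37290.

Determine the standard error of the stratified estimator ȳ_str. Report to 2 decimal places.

2.13

Var(ȳ_str) = Σₕ Wₕ²(1 − fₕ)sₕ²/nₕ with Wₕ = Nₕ/N, N = 17709.
Urban: Wₕ = 0.93878819; term = 0.93878819²·(1 − 0.08571429)·5960/1425 = 3.3701448.
Rural: Wₕ = 0.06121181; term = 0.06121181²·(1 − 0.09870849)·37290/107 = 1.176913.
Sum = 4.5470578.
SE = √(4.5470578) = 2.13.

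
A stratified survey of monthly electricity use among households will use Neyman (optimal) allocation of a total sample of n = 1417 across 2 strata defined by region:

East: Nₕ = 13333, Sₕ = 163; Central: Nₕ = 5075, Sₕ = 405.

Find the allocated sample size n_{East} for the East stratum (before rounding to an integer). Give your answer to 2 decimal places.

728.25

Neyman allocation: nₕ = n·NₕSₕ / Σⱼ NⱼSⱼ.
Σ NⱼSⱼ = 13333·163 + 5075·405 = 4.228654 × 10^6.
n_{East} = 1417·13333·163 / (4.228654 × 10^6) = 728.25.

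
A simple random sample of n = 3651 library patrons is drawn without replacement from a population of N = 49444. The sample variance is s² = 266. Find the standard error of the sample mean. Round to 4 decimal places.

0.2598

Under SRS without replacement, Var(ȳ) = (1 − f)·s²/n with f = n/N = 3651/49444 = 0.07384111.
Var(ȳ) = (1 − 0.07384111)·266/3651 = 0.92615889·0.072856752 = 0.067476928.
SE(ȳ) = √(0.067476928) = 0.2598.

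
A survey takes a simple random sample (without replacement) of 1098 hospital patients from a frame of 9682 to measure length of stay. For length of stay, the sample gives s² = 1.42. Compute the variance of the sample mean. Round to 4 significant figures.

0.001147

Under SRS without replacement, Var(ȳ) = (1 − f)·s²/n with f = n/N = 1098/9682 = 0.11340632.
Var(ȳ) = (1 − 0.11340632)·1.42/1098 = 0.88659368·0.0012932605 = 0.0011465966.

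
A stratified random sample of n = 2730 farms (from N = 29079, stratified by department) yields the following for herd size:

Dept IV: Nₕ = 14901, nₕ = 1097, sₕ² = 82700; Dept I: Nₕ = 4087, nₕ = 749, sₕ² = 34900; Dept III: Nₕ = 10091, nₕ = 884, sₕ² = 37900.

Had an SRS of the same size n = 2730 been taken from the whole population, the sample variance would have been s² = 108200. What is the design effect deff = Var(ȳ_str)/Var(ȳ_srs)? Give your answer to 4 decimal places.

Var(ȳ_str) = Σ Wₕ²(1−fₕ)sₕ²/nₕ with Wₕ = Nₕ/29079:
  Dept IV: (14901/29079)²·(1−1097/14901)·82700/1097 = 18.338352
  Dept I: (4087/29079)²·(1−749/4087)·34900/749 = 0.75175382
  Dept III: (10091/29079)²·(1−884/10091)·37900/884 = 4.7106448
  → Var(ȳ_str) = 23.800751.
Var(ȳ_srs) = (1 − 2730/29079)·108200/2730 = 35.912801.
deff = 23.800751 / 35.912801 = 0.6627.

0.6627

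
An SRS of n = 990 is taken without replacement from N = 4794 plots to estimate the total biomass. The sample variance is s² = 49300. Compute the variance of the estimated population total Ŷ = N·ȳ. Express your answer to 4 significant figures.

9.081 × 10^8

Var(Ŷ) = N²·Var(ȳ) = N²·(1 − n/N)·s²/n.
f = 990/4794 = 0.20650814; Var(ȳ) = 0.79349186·49300/990 = 39.514292.
Var(Ŷ) = 4794² · 39.514292 = 9.0813469 × 10^8.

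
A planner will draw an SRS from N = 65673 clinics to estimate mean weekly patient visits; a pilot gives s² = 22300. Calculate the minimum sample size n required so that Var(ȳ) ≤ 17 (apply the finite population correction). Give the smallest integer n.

1287

Without fpc, n₀ = s²/D = 22300/17 = 1311.7647.
With fpc, (1 − n/N)·s²/n ≤ D requires n ≥ n₀/(1 + n₀/N) = 1311.7647/(1 + 1311.7647/65673) = 1286.0764.
Rounding up, n = 1287.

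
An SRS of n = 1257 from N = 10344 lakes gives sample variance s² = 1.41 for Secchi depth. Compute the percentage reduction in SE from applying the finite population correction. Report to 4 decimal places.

6.2727

f = n/N = 1257/10344 = 0.12151972.
SE_no-fpc = √(s²/n) = 0.033492064; SE_fpc = √((1−f)s²/n) = 0.031391201.
Ratio = √(1−f) = 0.93727279. Reduction = 100·(1 − 0.93727279) = 6.2727%.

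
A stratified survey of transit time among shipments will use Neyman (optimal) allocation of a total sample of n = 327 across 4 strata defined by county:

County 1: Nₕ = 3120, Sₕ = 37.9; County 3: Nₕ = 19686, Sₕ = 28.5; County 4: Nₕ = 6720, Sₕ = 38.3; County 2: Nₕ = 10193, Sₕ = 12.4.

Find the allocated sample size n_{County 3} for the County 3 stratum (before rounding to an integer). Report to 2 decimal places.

Neyman allocation: nₕ = n·NₕSₕ / Σⱼ NⱼSⱼ.
Σ NⱼSⱼ = 3120·37.9 + 19686·28.5 + 6720·38.3 + 10193·12.4 = 1.0630682 × 10^6.
n_{County 3} = 327·19686·28.5 / (1.0630682 × 10^6) = 172.58.

172.58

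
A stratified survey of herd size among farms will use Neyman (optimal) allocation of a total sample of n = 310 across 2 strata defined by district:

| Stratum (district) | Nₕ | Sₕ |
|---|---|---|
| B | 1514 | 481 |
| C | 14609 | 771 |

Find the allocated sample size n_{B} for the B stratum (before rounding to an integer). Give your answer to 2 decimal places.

Neyman allocation: nₕ = n·NₕSₕ / Σⱼ NⱼSⱼ.
Σ NⱼSⱼ = 1514·481 + 14609·771 = 1.1991773 × 10^7.
n_{B} = 310·1514·481 / (1.1991773 × 10^7) = 18.83.

18.83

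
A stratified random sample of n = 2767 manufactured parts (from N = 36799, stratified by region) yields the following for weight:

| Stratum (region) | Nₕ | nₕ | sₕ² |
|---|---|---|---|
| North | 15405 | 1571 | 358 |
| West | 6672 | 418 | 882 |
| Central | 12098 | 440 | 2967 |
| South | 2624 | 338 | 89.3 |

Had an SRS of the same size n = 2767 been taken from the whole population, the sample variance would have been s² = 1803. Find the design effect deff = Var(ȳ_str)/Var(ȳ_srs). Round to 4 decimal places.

1.3348

Var(ȳ_str) = Σ Wₕ²(1−fₕ)sₕ²/nₕ with Wₕ = Nₕ/36799:
  North: (15405/36799)²·(1−1571/15405)·358/1571 = 0.035862807
  West: (6672/36799)²·(1−418/6672)·882/418 = 0.065018086
  Central: (12098/36799)²·(1−440/12098)·2967/440 = 0.70231261
  South: (2624/36799)²·(1−338/2624)·89.3/338 = 0.001170315
  → Var(ȳ_str) = 0.80436382.
Var(ȳ_srs) = (1 − 2767/36799)·1803/2767 = 0.60261234.
deff = 0.80436382 / 0.60261234 = 1.3348.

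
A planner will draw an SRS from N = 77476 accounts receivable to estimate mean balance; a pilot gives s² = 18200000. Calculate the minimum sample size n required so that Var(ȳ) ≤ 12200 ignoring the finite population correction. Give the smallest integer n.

1492

Without fpc, n₀ = s²/D = 18200000/12200 = 1491.8033.
Rounding up, n = 1492.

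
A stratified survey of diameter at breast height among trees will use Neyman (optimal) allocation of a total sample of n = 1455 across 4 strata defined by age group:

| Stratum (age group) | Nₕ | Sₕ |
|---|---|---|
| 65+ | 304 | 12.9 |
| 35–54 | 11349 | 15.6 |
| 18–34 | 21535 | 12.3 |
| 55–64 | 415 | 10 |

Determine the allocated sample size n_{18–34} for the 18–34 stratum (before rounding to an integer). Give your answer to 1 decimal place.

856.5

Neyman allocation: nₕ = n·NₕSₕ / Σⱼ NⱼSⱼ.
Σ NⱼSⱼ = 304·12.9 + 11349·15.6 + 21535·12.3 + 415·10 = 449996.5.
n_{18–34} = 1455·21535·12.3 / 449996.5 = 856.5.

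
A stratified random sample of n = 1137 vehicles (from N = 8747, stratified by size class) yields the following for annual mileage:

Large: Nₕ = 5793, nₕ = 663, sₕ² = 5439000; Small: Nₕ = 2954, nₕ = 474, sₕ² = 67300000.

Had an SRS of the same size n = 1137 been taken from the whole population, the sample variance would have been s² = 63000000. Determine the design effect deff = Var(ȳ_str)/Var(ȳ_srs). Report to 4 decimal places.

Var(ȳ_str) = Σ Wₕ²(1−fₕ)sₕ²/nₕ with Wₕ = Nₕ/8747:
  Large: (5793/8747)²·(1−663/5793)·5439000/663 = 3186.4578
  Small: (2954/8747)²·(1−474/2954)·67300000/474 = 13595.045
  → Var(ȳ_str) = 16781.503.
Var(ȳ_srs) = (1 − 1137/8747)·63000000/1137 = 48206.502.
deff = 16781.503 / 48206.502 = 0.3481.

0.3481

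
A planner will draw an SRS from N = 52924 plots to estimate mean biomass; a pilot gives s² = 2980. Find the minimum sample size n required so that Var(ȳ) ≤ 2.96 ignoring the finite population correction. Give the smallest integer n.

Without fpc, n₀ = s²/D = 2980/2.96 = 1006.7568.
Rounding up, n = 1007.

1007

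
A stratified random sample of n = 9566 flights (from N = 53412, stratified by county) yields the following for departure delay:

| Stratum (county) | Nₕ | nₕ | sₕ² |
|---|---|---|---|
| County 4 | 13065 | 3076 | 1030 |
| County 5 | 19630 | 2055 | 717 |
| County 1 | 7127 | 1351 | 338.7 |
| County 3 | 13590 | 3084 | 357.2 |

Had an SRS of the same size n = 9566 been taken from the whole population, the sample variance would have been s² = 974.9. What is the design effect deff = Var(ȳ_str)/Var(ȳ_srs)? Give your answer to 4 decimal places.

0.8000

Var(ȳ_str) = Σ Wₕ²(1−fₕ)sₕ²/nₕ with Wₕ = Nₕ/53412:
  County 4: (13065/53412)²·(1−3076/13065)·1030/3076 = 0.015318091
  County 5: (19630/53412)²·(1−2055/19630)·717/2055 = 0.042193474
  County 1: (7127/53412)²·(1−1351/7127)·338.7/1351 = 0.0036175631
  County 3: (13590/53412)²·(1−3084/13590)·357.2/3084 = 0.005796639
  → Var(ȳ_str) = 0.066925767.
Var(ȳ_srs) = (1 − 9566/53412)·974.9/9566 = 0.083660573.
deff = 0.066925767 / 0.083660573 = 0.8000.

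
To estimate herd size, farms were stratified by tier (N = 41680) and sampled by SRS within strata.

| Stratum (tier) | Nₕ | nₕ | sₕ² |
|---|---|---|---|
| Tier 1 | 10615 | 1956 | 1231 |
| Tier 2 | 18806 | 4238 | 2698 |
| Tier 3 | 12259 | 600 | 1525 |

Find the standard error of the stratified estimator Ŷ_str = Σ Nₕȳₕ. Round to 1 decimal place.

Var(Ŷ_str) = Σₕ Nₕ²(1 − fₕ)sₕ²/nₕ.
Tier 1: 10615²·(1 − 1956/10615)·1231/1956 = 5.784648 × 10^7.
Tier 2: 18806²·(1 − 4238/18806)·2698/4238 = 1.744124 × 10^8.
Tier 3: 12259²·(1 − 600/12259)·1525/600 = 3.6327452 × 10^8.
Sum = 5.955334 × 10^8.
SE = √(5.955334 × 10^8) = 24403.6.

24403.6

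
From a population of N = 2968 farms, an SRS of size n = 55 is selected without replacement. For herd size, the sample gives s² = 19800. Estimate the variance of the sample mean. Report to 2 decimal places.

Under SRS without replacement, Var(ȳ) = (1 − f)·s²/n with f = n/N = 55/2968 = 0.01853100.
Var(ȳ) = (1 − 0.01853100)·19800/55 = 0.98146900·360 = 353.32884.

353.33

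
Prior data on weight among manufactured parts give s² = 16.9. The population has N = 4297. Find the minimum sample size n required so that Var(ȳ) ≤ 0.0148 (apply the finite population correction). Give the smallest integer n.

903

Without fpc, n₀ = s²/D = 16.9/0.0148 = 1141.8919.
With fpc, (1 − n/N)·s²/n ≤ D requires n ≥ n₀/(1 + n₀/N) = 1141.8919/(1 + 1141.8919/4297) = 902.1524.
Rounding up, n = 903.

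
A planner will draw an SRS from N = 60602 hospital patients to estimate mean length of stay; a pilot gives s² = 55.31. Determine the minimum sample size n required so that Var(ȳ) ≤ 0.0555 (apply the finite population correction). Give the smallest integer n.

Without fpc, n₀ = s²/D = 55.31/0.0555 = 996.5766.
With fpc, (1 − n/N)·s²/n ≤ D requires n ≥ n₀/(1 + n₀/N) = 996.5766/(1 + 996.5766/60602) = 980.4534.
Rounding up, n = 981.

981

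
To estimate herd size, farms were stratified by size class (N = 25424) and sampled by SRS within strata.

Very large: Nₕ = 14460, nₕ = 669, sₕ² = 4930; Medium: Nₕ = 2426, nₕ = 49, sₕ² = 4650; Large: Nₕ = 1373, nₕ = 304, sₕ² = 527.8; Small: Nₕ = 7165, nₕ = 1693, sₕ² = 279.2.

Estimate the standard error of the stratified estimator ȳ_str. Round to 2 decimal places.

1.77

Var(ȳ_str) = Σₕ Wₕ²(1 − fₕ)sₕ²/nₕ with Wₕ = Nₕ/N, N = 25424.
Very large: Wₕ = 0.56875393; term = 0.56875393²·(1 − 0.04626556)·4930/669 = 2.2735112.
Medium: Wₕ = 0.09542165; term = 0.09542165²·(1 − 0.02019786)·4650/49 = 0.84662111.
Large: Wₕ = 0.05400409; term = 0.05400409²·(1 − 0.22141296)·527.8/304 = 0.00394236.
Small: Wₕ = 0.28182033; term = 0.28182033²·(1 − 0.23628751)·279.2/1693 = 0.010003062.
Sum = 3.1340777.
SE = √(3.1340777) = 1.77.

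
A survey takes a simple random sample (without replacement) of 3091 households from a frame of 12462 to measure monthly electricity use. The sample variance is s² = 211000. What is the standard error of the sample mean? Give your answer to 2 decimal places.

7.16

Under SRS without replacement, Var(ȳ) = (1 − f)·s²/n with f = n/N = 3091/12462 = 0.24803402.
Var(ȳ) = (1 − 0.24803402)·211000/3091 = 0.75196598·68.262698 = 51.331226.
SE(ȳ) = √(51.331226) = 7.16.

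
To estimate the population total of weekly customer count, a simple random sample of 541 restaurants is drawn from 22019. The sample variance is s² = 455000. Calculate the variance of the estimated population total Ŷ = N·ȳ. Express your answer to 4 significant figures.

Var(Ŷ) = N²·Var(ȳ) = N²·(1 − n/N)·s²/n.
f = 541/22019 = 0.02456969; Var(ȳ) = 0.97543031·455000/541 = 820.37115.
Var(Ŷ) = 22019² · 820.37115 = 3.9774576 × 10^11.

3.977 × 10^11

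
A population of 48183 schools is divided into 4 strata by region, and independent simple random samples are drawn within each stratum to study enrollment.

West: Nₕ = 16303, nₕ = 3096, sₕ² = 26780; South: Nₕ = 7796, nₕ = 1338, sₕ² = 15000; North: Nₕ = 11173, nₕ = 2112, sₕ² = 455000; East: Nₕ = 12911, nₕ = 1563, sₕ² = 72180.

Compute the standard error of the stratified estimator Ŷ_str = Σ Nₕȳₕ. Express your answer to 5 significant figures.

176080

Var(Ŷ_str) = Σₕ Nₕ²(1 − fₕ)sₕ²/nₕ.
West: 16303²·(1 − 3096/16303)·26780/3096 = 1.8624359 × 10^9.
South: 7796²·(1 − 1338/7796)·15000/1338 = 5.6442341 × 10^8.
North: 11173²·(1 − 2112/11173)·455000/2112 = 2.1810389 × 10^10.
East: 12911²·(1 − 1563/12911)·72180/1563 = 6.7660797 × 10^9.
Sum = 3.1003328 × 10^10.
SE = √(3.1003328 × 10^10) = 176080.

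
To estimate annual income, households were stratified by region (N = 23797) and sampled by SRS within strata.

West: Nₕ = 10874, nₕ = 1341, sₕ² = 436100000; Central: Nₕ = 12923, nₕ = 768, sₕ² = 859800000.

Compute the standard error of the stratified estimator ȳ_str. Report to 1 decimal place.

Var(ȳ_str) = Σₕ Wₕ²(1 − fₕ)sₕ²/nₕ with Wₕ = Nₕ/N, N = 23797.
West: Wₕ = 0.45694835; term = 0.45694835²·(1 − 0.12332168)·436100000/1341 = 59529.442.
Central: Wₕ = 0.54305165; term = 0.54305165²·(1 − 0.05942893)·859800000/768 = 310534.68.
Sum = 370064.12.
SE = √(370064.12) = 608.3.

608.3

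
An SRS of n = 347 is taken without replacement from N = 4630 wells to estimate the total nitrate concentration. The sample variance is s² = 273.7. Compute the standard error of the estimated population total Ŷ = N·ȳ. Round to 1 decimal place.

Var(Ŷ) = N²·Var(ȳ) = N²·(1 − n/N)·s²/n.
f = 347/4630 = 0.07494600; Var(ȳ) = 0.92505400·273.7/347 = 0.72964634.
Var(Ŷ) = 4630² · 0.72964634 = 1.5641356 × 10^7.
SE(Ŷ) = √(1.5641356 × 10^7) = 3954.9.

3954.9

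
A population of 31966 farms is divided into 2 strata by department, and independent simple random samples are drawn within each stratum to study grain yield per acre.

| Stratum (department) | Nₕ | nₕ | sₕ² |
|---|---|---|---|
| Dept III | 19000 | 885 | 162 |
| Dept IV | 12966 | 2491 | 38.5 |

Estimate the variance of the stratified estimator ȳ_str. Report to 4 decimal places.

Var(ȳ_str) = Σₕ Wₕ²(1 − fₕ)sₕ²/nₕ with Wₕ = Nₕ/N, N = 31966.
Dept III: Wₕ = 0.59438153; term = 0.59438153²·(1 − 0.04657895)·162/885 = 0.061657668.
Dept IV: Wₕ = 0.40561847; term = 0.40561847²·(1 − 0.19211785)·38.5/2491 = 0.0020543312.
Sum = 0.063711999.

0.0637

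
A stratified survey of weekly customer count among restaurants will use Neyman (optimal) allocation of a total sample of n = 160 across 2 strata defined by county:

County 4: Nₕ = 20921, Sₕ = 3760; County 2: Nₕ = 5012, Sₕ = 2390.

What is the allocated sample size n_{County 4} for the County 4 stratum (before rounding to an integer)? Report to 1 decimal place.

138.9

Neyman allocation: nₕ = n·NₕSₕ / Σⱼ NⱼSⱼ.
Σ NⱼSⱼ = 20921·3760 + 5012·2390 = 9.064164 × 10^7.
n_{County 4} = 160·20921·3760 / (9.064164 × 10^7) = 138.9.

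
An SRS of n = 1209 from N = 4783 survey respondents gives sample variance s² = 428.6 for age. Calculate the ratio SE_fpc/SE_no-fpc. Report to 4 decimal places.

f = n/N = 1209/4783 = 0.25277023.
SE_no-fpc = √(s²/n) = 0.59540562; SE_fpc = √((1−f)s²/n) = 0.51468323.
Ratio = √(1−f) = 0.86442453.

0.8644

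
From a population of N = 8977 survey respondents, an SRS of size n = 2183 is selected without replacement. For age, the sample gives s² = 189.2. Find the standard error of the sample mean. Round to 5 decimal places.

Under SRS without replacement, Var(ȳ) = (1 − f)·s²/n with f = n/N = 2183/8977 = 0.24317701.
Var(ȳ) = (1 − 0.24317701)·189.2/2183 = 0.75682299·0.086669721 = 0.065593637.
SE(ȳ) = √(0.065593637) = 0.25611.

0.25611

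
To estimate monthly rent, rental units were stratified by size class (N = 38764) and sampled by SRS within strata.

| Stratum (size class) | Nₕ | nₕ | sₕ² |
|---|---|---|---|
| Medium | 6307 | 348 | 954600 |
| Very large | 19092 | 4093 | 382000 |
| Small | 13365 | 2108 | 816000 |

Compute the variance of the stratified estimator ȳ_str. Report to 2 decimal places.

125.15

Var(ȳ_str) = Σₕ Wₕ²(1 − fₕ)sₕ²/nₕ with Wₕ = Nₕ/N, N = 38764.
Medium: Wₕ = 0.16270251; term = 0.16270251²·(1 − 0.05517679)·954600/348 = 68.609023.
Very large: Wₕ = 0.49251883; term = 0.49251883²·(1 − 0.21438299)·382000/4093 = 17.785996.
Small: Wₕ = 0.34477866; term = 0.34477866²·(1 − 0.15772540)·816000/2108 = 38.757344.
Sum = 125.15236.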